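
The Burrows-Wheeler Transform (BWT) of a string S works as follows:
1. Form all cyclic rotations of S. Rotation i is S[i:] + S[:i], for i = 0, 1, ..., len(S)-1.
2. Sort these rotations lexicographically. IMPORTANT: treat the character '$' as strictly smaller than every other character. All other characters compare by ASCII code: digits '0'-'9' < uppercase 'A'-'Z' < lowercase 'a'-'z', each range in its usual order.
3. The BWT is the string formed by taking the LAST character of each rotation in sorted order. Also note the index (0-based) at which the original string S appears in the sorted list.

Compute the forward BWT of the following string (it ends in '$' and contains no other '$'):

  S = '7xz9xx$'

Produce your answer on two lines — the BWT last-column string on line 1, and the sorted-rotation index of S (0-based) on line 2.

All 7 rotations (rotation i = S[i:]+S[:i]):
  rot[0] = 7xz9xx$
  rot[1] = xz9xx$7
  rot[2] = z9xx$7x
  rot[3] = 9xx$7xz
  rot[4] = xx$7xz9
  rot[5] = x$7xz9x
  rot[6] = $7xz9xx
Sorted (with $ < everything):
  sorted[0] = $7xz9xx  (last char: 'x')
  sorted[1] = 7xz9xx$  (last char: '$')
  sorted[2] = 9xx$7xz  (last char: 'z')
  sorted[3] = x$7xz9x  (last char: 'x')
  sorted[4] = xx$7xz9  (last char: '9')
  sorted[5] = xz9xx$7  (last char: '7')
  sorted[6] = z9xx$7x  (last char: 'x')
Last column: x$zx97x
Original string S is at sorted index 1

Answer: x$zx97x
1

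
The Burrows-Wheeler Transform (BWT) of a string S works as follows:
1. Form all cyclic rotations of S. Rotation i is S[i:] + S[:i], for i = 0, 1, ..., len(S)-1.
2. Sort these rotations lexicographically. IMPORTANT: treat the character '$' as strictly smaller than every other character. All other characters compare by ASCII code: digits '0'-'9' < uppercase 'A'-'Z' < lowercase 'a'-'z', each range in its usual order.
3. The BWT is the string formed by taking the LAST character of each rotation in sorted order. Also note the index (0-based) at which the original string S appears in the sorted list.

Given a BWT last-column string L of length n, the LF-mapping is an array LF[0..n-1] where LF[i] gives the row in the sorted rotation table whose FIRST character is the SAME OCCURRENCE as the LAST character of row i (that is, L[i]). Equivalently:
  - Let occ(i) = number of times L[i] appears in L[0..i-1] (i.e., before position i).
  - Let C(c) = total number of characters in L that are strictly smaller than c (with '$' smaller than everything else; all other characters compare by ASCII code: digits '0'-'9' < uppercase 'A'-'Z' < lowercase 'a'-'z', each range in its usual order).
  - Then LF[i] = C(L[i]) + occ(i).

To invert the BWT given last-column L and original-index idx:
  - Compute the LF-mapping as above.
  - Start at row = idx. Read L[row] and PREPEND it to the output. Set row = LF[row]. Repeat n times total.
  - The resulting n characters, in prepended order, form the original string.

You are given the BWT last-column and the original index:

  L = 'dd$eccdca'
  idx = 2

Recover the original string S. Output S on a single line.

LF mapping: 5 6 0 8 2 3 7 4 1
Walk LF starting at row 2, prepending L[row]:
  step 1: row=2, L[2]='$', prepend. Next row=LF[2]=0
  step 2: row=0, L[0]='d', prepend. Next row=LF[0]=5
  step 3: row=5, L[5]='c', prepend. Next row=LF[5]=3
  step 4: row=3, L[3]='e', prepend. Next row=LF[3]=8
  step 5: row=8, L[8]='a', prepend. Next row=LF[8]=1
  step 6: row=1, L[1]='d', prepend. Next row=LF[1]=6
  step 7: row=6, L[6]='d', prepend. Next row=LF[6]=7
  step 8: row=7, L[7]='c', prepend. Next row=LF[7]=4
  step 9: row=4, L[4]='c', prepend. Next row=LF[4]=2
Reversed output: ccddaecd$

Answer: ccddaecd$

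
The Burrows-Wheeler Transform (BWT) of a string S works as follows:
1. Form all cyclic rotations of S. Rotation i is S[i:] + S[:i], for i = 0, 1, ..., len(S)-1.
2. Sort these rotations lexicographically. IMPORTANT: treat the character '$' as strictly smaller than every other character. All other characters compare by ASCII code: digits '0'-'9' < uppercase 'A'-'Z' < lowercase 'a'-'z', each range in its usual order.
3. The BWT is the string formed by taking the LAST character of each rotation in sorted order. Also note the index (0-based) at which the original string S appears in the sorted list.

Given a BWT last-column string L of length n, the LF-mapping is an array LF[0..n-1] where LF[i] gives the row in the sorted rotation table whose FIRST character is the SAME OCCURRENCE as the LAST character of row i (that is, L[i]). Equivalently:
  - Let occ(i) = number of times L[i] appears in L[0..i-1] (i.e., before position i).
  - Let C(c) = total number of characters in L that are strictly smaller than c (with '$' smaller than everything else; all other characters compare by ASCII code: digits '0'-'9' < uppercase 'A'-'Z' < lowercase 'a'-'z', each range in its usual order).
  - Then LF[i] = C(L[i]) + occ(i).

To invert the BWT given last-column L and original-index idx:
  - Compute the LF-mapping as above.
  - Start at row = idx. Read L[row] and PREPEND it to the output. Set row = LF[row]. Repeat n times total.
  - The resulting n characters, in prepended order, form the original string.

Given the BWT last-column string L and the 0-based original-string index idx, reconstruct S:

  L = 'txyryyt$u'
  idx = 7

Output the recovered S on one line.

Answer: yuyxrtyt$

Derivation:
LF mapping: 2 5 6 1 7 8 3 0 4
Walk LF starting at row 7, prepending L[row]:
  step 1: row=7, L[7]='$', prepend. Next row=LF[7]=0
  step 2: row=0, L[0]='t', prepend. Next row=LF[0]=2
  step 3: row=2, L[2]='y', prepend. Next row=LF[2]=6
  step 4: row=6, L[6]='t', prepend. Next row=LF[6]=3
  step 5: row=3, L[3]='r', prepend. Next row=LF[3]=1
  step 6: row=1, L[1]='x', prepend. Next row=LF[1]=5
  step 7: row=5, L[5]='y', prepend. Next row=LF[5]=8
  step 8: row=8, L[8]='u', prepend. Next row=LF[8]=4
  step 9: row=4, L[4]='y', prepend. Next row=LF[4]=7
Reversed output: yuyxrtyt$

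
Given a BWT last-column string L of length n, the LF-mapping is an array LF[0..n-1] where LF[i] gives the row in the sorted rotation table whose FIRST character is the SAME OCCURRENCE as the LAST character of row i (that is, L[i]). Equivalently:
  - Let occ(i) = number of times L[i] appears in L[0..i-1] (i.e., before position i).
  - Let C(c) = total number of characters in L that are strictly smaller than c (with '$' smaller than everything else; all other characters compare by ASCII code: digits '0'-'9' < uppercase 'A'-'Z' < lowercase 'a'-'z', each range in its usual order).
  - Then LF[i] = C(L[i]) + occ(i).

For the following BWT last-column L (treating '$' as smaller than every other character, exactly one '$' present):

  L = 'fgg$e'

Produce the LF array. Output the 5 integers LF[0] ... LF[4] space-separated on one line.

Answer: 2 3 4 0 1

Derivation:
Char counts: '$':1, 'e':1, 'f':1, 'g':2
C (first-col start): C('$')=0, C('e')=1, C('f')=2, C('g')=3
L[0]='f': occ=0, LF[0]=C('f')+0=2+0=2
L[1]='g': occ=0, LF[1]=C('g')+0=3+0=3
L[2]='g': occ=1, LF[2]=C('g')+1=3+1=4
L[3]='$': occ=0, LF[3]=C('$')+0=0+0=0
L[4]='e': occ=0, LF[4]=C('e')+0=1+0=1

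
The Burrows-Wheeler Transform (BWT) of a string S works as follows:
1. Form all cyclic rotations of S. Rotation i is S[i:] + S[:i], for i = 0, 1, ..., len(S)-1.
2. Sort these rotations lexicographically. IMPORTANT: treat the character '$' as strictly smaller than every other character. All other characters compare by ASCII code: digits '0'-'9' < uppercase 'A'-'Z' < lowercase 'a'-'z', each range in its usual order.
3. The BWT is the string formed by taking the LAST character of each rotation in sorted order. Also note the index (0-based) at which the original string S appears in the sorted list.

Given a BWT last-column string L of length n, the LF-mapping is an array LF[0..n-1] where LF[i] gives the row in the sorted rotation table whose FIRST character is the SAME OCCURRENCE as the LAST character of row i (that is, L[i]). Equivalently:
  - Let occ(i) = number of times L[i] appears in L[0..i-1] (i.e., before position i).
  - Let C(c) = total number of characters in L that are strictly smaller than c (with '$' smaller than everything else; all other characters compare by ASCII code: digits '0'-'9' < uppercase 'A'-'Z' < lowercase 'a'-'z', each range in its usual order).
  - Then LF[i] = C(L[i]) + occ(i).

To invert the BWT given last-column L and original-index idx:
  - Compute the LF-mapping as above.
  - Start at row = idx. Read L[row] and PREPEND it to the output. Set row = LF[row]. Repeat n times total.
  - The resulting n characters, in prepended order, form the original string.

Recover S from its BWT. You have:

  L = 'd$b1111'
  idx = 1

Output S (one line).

LF mapping: 6 0 5 1 2 3 4
Walk LF starting at row 1, prepending L[row]:
  step 1: row=1, L[1]='$', prepend. Next row=LF[1]=0
  step 2: row=0, L[0]='d', prepend. Next row=LF[0]=6
  step 3: row=6, L[6]='1', prepend. Next row=LF[6]=4
  step 4: row=4, L[4]='1', prepend. Next row=LF[4]=2
  step 5: row=2, L[2]='b', prepend. Next row=LF[2]=5
  step 6: row=5, L[5]='1', prepend. Next row=LF[5]=3
  step 7: row=3, L[3]='1', prepend. Next row=LF[3]=1
Reversed output: 11b11d$

Answer: 11b11d$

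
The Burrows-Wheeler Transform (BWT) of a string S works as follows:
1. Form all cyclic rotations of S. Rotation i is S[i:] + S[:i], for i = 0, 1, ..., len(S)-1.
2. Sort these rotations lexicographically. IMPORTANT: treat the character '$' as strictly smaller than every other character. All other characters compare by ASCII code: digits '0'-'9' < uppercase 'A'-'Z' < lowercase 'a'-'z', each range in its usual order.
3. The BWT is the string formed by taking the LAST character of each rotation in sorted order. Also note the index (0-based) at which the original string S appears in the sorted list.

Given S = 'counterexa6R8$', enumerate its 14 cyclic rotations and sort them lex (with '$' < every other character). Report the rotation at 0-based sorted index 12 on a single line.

Answer: unterexa6R8$co

Derivation:
All 14 rotations (rotation i = S[i:]+S[:i]):
  rot[0] = counterexa6R8$
  rot[1] = ounterexa6R8$c
  rot[2] = unterexa6R8$co
  rot[3] = nterexa6R8$cou
  rot[4] = terexa6R8$coun
  rot[5] = erexa6R8$count
  rot[6] = rexa6R8$counte
  rot[7] = exa6R8$counter
  rot[8] = xa6R8$countere
  rot[9] = a6R8$counterex
  rot[10] = 6R8$counterexa
  rot[11] = R8$counterexa6
  rot[12] = 8$counterexa6R
  rot[13] = $counterexa6R8
Sorted (with $ < everything):
  sorted[0] = $counterexa6R8
  sorted[1] = 6R8$counterexa
  sorted[2] = 8$counterexa6R
  sorted[3] = R8$counterexa6
  sorted[4] = a6R8$counterex
  sorted[5] = counterexa6R8$
  sorted[6] = erexa6R8$count
  sorted[7] = exa6R8$counter
  sorted[8] = nterexa6R8$cou
  sorted[9] = ounterexa6R8$c
  sorted[10] = rexa6R8$counte
  sorted[11] = terexa6R8$coun
  sorted[12] = unterexa6R8$co
  sorted[13] = xa6R8$countere
sorted[12] = unterexa6R8$co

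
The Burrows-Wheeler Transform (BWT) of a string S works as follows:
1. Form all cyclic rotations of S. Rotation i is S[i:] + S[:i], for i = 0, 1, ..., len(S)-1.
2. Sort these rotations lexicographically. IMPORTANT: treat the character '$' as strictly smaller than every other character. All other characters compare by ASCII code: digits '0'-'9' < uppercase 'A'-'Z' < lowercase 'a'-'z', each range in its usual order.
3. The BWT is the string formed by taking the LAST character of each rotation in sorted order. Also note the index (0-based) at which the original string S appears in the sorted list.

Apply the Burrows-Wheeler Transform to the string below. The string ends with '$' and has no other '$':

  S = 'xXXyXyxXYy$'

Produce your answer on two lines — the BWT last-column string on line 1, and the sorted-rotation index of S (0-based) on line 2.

All 11 rotations (rotation i = S[i:]+S[:i]):
  rot[0] = xXXyXyxXYy$
  rot[1] = XXyXyxXYy$x
  rot[2] = XyXyxXYy$xX
  rot[3] = yXyxXYy$xXX
  rot[4] = XyxXYy$xXXy
  rot[5] = yxXYy$xXXyX
  rot[6] = xXYy$xXXyXy
  rot[7] = XYy$xXXyXyx
  rot[8] = Yy$xXXyXyxX
  rot[9] = y$xXXyXyxXY
  rot[10] = $xXXyXyxXYy
Sorted (with $ < everything):
  sorted[0] = $xXXyXyxXYy  (last char: 'y')
  sorted[1] = XXyXyxXYy$x  (last char: 'x')
  sorted[2] = XYy$xXXyXyx  (last char: 'x')
  sorted[3] = XyXyxXYy$xX  (last char: 'X')
  sorted[4] = XyxXYy$xXXy  (last char: 'y')
  sorted[5] = Yy$xXXyXyxX  (last char: 'X')
  sorted[6] = xXXyXyxXYy$  (last char: '$')
  sorted[7] = xXYy$xXXyXy  (last char: 'y')
  sorted[8] = y$xXXyXyxXY  (last char: 'Y')
  sorted[9] = yXyxXYy$xXX  (last char: 'X')
  sorted[10] = yxXYy$xXXyX  (last char: 'X')
Last column: yxxXyX$yYXX
Original string S is at sorted index 6

Answer: yxxXyX$yYXX
6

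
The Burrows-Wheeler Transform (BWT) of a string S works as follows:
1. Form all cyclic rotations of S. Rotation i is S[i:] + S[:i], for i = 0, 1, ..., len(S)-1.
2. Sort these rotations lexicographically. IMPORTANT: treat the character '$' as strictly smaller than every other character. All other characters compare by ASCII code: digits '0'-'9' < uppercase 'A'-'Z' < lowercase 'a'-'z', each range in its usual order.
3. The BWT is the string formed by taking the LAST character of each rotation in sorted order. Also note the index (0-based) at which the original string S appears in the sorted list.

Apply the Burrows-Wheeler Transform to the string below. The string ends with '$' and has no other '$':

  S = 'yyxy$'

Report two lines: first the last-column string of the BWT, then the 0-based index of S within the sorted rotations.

Answer: yyxy$
4

Derivation:
All 5 rotations (rotation i = S[i:]+S[:i]):
  rot[0] = yyxy$
  rot[1] = yxy$y
  rot[2] = xy$yy
  rot[3] = y$yyx
  rot[4] = $yyxy
Sorted (with $ < everything):
  sorted[0] = $yyxy  (last char: 'y')
  sorted[1] = xy$yy  (last char: 'y')
  sorted[2] = y$yyx  (last char: 'x')
  sorted[3] = yxy$y  (last char: 'y')
  sorted[4] = yyxy$  (last char: '$')
Last column: yyxy$
Original string S is at sorted index 4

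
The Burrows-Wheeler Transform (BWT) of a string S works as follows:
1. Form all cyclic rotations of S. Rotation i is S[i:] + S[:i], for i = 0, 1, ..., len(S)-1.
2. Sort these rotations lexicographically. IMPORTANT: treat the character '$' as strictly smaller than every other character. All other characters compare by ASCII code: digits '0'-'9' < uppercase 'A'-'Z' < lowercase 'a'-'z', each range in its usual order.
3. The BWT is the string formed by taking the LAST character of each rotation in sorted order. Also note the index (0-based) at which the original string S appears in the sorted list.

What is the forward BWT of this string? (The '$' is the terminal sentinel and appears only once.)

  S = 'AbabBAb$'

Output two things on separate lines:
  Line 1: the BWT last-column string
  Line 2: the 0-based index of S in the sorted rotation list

All 8 rotations (rotation i = S[i:]+S[:i]):
  rot[0] = AbabBAb$
  rot[1] = babBAb$A
  rot[2] = abBAb$Ab
  rot[3] = bBAb$Aba
  rot[4] = BAb$Abab
  rot[5] = Ab$AbabB
  rot[6] = b$AbabBA
  rot[7] = $AbabBAb
Sorted (with $ < everything):
  sorted[0] = $AbabBAb  (last char: 'b')
  sorted[1] = Ab$AbabB  (last char: 'B')
  sorted[2] = AbabBAb$  (last char: '$')
  sorted[3] = BAb$Abab  (last char: 'b')
  sorted[4] = abBAb$Ab  (last char: 'b')
  sorted[5] = b$AbabBA  (last char: 'A')
  sorted[6] = bBAb$Aba  (last char: 'a')
  sorted[7] = babBAb$A  (last char: 'A')
Last column: bB$bbAaA
Original string S is at sorted index 2

Answer: bB$bbAaA
2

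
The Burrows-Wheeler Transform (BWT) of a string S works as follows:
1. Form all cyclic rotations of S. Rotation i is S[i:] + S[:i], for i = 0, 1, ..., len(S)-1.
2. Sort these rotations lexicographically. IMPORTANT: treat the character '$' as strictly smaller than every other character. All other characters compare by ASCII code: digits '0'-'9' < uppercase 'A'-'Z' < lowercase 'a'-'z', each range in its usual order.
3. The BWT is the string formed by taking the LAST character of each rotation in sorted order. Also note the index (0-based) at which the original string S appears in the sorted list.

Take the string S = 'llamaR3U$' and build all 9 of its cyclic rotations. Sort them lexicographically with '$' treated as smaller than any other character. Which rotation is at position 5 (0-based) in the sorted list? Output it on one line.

Answer: amaR3U$ll

Derivation:
All 9 rotations (rotation i = S[i:]+S[:i]):
  rot[0] = llamaR3U$
  rot[1] = lamaR3U$l
  rot[2] = amaR3U$ll
  rot[3] = maR3U$lla
  rot[4] = aR3U$llam
  rot[5] = R3U$llama
  rot[6] = 3U$llamaR
  rot[7] = U$llamaR3
  rot[8] = $llamaR3U
Sorted (with $ < everything):
  sorted[0] = $llamaR3U
  sorted[1] = 3U$llamaR
  sorted[2] = R3U$llama
  sorted[3] = U$llamaR3
  sorted[4] = aR3U$llam
  sorted[5] = amaR3U$ll
  sorted[6] = lamaR3U$l
  sorted[7] = llamaR3U$
  sorted[8] = maR3U$lla
sorted[5] = amaR3U$ll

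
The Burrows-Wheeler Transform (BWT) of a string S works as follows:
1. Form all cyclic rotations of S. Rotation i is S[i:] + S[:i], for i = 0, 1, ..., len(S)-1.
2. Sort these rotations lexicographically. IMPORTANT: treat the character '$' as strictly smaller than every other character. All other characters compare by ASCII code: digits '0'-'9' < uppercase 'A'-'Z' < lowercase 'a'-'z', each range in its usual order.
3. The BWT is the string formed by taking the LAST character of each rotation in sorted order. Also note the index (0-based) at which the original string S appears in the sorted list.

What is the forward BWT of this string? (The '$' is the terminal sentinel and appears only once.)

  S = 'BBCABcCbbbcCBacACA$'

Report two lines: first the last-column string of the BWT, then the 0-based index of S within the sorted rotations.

Answer: ACCc$BCAABccBCbbabB
4

Derivation:
All 19 rotations (rotation i = S[i:]+S[:i]):
  rot[0] = BBCABcCbbbcCBacACA$
  rot[1] = BCABcCbbbcCBacACA$B
  rot[2] = CABcCbbbcCBacACA$BB
  rot[3] = ABcCbbbcCBacACA$BBC
  rot[4] = BcCbbbcCBacACA$BBCA
  rot[5] = cCbbbcCBacACA$BBCAB
  rot[6] = CbbbcCBacACA$BBCABc
  rot[7] = bbbcCBacACA$BBCABcC
  rot[8] = bbcCBacACA$BBCABcCb
  rot[9] = bcCBacACA$BBCABcCbb
  rot[10] = cCBacACA$BBCABcCbbb
  rot[11] = CBacACA$BBCABcCbbbc
  rot[12] = BacACA$BBCABcCbbbcC
  rot[13] = acACA$BBCABcCbbbcCB
  rot[14] = cACA$BBCABcCbbbcCBa
  rot[15] = ACA$BBCABcCbbbcCBac
  rot[16] = CA$BBCABcCbbbcCBacA
  rot[17] = A$BBCABcCbbbcCBacAC
  rot[18] = $BBCABcCbbbcCBacACA
Sorted (with $ < everything):
  sorted[0] = $BBCABcCbbbcCBacACA  (last char: 'A')
  sorted[1] = A$BBCABcCbbbcCBacAC  (last char: 'C')
  sorted[2] = ABcCbbbcCBacACA$BBC  (last char: 'C')
  sorted[3] = ACA$BBCABcCbbbcCBac  (last char: 'c')
  sorted[4] = BBCABcCbbbcCBacACA$  (last char: '$')
  sorted[5] = BCABcCbbbcCBacACA$B  (last char: 'B')
  sorted[6] = BacACA$BBCABcCbbbcC  (last char: 'C')
  sorted[7] = BcCbbbcCBacACA$BBCA  (last char: 'A')
  sorted[8] = CA$BBCABcCbbbcCBacA  (last char: 'A')
  sorted[9] = CABcCbbbcCBacACA$BB  (last char: 'B')
  sorted[10] = CBacACA$BBCABcCbbbc  (last char: 'c')
  sorted[11] = CbbbcCBacACA$BBCABc  (last char: 'c')
  sorted[12] = acACA$BBCABcCbbbcCB  (last char: 'B')
  sorted[13] = bbbcCBacACA$BBCABcC  (last char: 'C')
  sorted[14] = bbcCBacACA$BBCABcCb  (last char: 'b')
  sorted[15] = bcCBacACA$BBCABcCbb  (last char: 'b')
  sorted[16] = cACA$BBCABcCbbbcCBa  (last char: 'a')
  sorted[17] = cCBacACA$BBCABcCbbb  (last char: 'b')
  sorted[18] = cCbbbcCBacACA$BBCAB  (last char: 'B')
Last column: ACCc$BCAABccBCbbabB
Original string S is at sorted index 4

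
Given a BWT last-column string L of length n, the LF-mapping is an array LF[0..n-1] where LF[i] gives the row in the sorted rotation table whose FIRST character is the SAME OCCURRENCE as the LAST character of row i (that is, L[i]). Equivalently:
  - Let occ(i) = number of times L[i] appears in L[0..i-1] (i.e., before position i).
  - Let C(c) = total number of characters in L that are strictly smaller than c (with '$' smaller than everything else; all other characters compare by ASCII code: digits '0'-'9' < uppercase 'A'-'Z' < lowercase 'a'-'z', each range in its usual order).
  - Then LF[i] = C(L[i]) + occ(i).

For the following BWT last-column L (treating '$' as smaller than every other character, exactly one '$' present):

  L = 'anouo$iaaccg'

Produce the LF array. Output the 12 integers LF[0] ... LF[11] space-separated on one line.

Answer: 1 8 9 11 10 0 7 2 3 4 5 6

Derivation:
Char counts: '$':1, 'a':3, 'c':2, 'g':1, 'i':1, 'n':1, 'o':2, 'u':1
C (first-col start): C('$')=0, C('a')=1, C('c')=4, C('g')=6, C('i')=7, C('n')=8, C('o')=9, C('u')=11
L[0]='a': occ=0, LF[0]=C('a')+0=1+0=1
L[1]='n': occ=0, LF[1]=C('n')+0=8+0=8
L[2]='o': occ=0, LF[2]=C('o')+0=9+0=9
L[3]='u': occ=0, LF[3]=C('u')+0=11+0=11
L[4]='o': occ=1, LF[4]=C('o')+1=9+1=10
L[5]='$': occ=0, LF[5]=C('$')+0=0+0=0
L[6]='i': occ=0, LF[6]=C('i')+0=7+0=7
L[7]='a': occ=1, LF[7]=C('a')+1=1+1=2
L[8]='a': occ=2, LF[8]=C('a')+2=1+2=3
L[9]='c': occ=0, LF[9]=C('c')+0=4+0=4
L[10]='c': occ=1, LF[10]=C('c')+1=4+1=5
L[11]='g': occ=0, LF[11]=C('g')+0=6+0=6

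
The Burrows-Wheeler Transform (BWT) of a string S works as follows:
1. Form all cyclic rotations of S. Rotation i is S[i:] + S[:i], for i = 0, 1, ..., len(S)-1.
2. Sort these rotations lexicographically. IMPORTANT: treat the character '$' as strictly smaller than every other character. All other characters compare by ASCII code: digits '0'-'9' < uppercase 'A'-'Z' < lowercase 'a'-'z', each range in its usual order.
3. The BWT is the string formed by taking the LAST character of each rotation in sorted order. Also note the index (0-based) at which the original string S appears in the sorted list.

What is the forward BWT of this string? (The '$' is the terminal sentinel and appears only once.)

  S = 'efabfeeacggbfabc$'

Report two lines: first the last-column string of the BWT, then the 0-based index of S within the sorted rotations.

Answer: cffeagabaef$bebgc
11

Derivation:
All 17 rotations (rotation i = S[i:]+S[:i]):
  rot[0] = efabfeeacggbfabc$
  rot[1] = fabfeeacggbfabc$e
  rot[2] = abfeeacggbfabc$ef
  rot[3] = bfeeacggbfabc$efa
  rot[4] = feeacggbfabc$efab
  rot[5] = eeacggbfabc$efabf
  rot[6] = eacggbfabc$efabfe
  rot[7] = acggbfabc$efabfee
  rot[8] = cggbfabc$efabfeea
  rot[9] = ggbfabc$efabfeeac
  rot[10] = gbfabc$efabfeeacg
  rot[11] = bfabc$efabfeeacgg
  rot[12] = fabc$efabfeeacggb
  rot[13] = abc$efabfeeacggbf
  rot[14] = bc$efabfeeacggbfa
  rot[15] = c$efabfeeacggbfab
  rot[16] = $efabfeeacggbfabc
Sorted (with $ < everything):
  sorted[0] = $efabfeeacggbfabc  (last char: 'c')
  sorted[1] = abc$efabfeeacggbf  (last char: 'f')
  sorted[2] = abfeeacggbfabc$ef  (last char: 'f')
  sorted[3] = acggbfabc$efabfee  (last char: 'e')
  sorted[4] = bc$efabfeeacggbfa  (last char: 'a')
  sorted[5] = bfabc$efabfeeacgg  (last char: 'g')
  sorted[6] = bfeeacggbfabc$efa  (last char: 'a')
  sorted[7] = c$efabfeeacggbfab  (last char: 'b')
  sorted[8] = cggbfabc$efabfeea  (last char: 'a')
  sorted[9] = eacggbfabc$efabfe  (last char: 'e')
  sorted[10] = eeacggbfabc$efabf  (last char: 'f')
  sorted[11] = efabfeeacggbfabc$  (last char: '$')
  sorted[12] = fabc$efabfeeacggb  (last char: 'b')
  sorted[13] = fabfeeacggbfabc$e  (last char: 'e')
  sorted[14] = feeacggbfabc$efab  (last char: 'b')
  sorted[15] = gbfabc$efabfeeacg  (last char: 'g')
  sorted[16] = ggbfabc$efabfeeac  (last char: 'c')
Last column: cffeagabaef$bebgc
Original string S is at sorted index 11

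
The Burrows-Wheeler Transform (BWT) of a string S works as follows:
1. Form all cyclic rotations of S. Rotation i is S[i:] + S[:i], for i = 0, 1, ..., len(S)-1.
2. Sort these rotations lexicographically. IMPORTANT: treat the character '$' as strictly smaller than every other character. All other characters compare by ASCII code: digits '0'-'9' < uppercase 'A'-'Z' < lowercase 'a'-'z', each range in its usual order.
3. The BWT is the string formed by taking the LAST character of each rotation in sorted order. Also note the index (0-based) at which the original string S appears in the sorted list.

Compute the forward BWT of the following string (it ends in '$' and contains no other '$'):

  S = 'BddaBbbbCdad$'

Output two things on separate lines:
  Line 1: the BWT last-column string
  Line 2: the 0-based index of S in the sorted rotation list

All 13 rotations (rotation i = S[i:]+S[:i]):
  rot[0] = BddaBbbbCdad$
  rot[1] = ddaBbbbCdad$B
  rot[2] = daBbbbCdad$Bd
  rot[3] = aBbbbCdad$Bdd
  rot[4] = BbbbCdad$Bdda
  rot[5] = bbbCdad$BddaB
  rot[6] = bbCdad$BddaBb
  rot[7] = bCdad$BddaBbb
  rot[8] = Cdad$BddaBbbb
  rot[9] = dad$BddaBbbbC
  rot[10] = ad$BddaBbbbCd
  rot[11] = d$BddaBbbbCda
  rot[12] = $BddaBbbbCdad
Sorted (with $ < everything):
  sorted[0] = $BddaBbbbCdad  (last char: 'd')
  sorted[1] = BbbbCdad$Bdda  (last char: 'a')
  sorted[2] = BddaBbbbCdad$  (last char: '$')
  sorted[3] = Cdad$BddaBbbb  (last char: 'b')
  sorted[4] = aBbbbCdad$Bdd  (last char: 'd')
  sorted[5] = ad$BddaBbbbCd  (last char: 'd')
  sorted[6] = bCdad$BddaBbb  (last char: 'b')
  sorted[7] = bbCdad$BddaBb  (last char: 'b')
  sorted[8] = bbbCdad$BddaB  (last char: 'B')
  sorted[9] = d$BddaBbbbCda  (last char: 'a')
  sorted[10] = daBbbbCdad$Bd  (last char: 'd')
  sorted[11] = dad$BddaBbbbC  (last char: 'C')
  sorted[12] = ddaBbbbCdad$B  (last char: 'B')
Last column: da$bddbbBadCB
Original string S is at sorted index 2

Answer: da$bddbbBadCB
2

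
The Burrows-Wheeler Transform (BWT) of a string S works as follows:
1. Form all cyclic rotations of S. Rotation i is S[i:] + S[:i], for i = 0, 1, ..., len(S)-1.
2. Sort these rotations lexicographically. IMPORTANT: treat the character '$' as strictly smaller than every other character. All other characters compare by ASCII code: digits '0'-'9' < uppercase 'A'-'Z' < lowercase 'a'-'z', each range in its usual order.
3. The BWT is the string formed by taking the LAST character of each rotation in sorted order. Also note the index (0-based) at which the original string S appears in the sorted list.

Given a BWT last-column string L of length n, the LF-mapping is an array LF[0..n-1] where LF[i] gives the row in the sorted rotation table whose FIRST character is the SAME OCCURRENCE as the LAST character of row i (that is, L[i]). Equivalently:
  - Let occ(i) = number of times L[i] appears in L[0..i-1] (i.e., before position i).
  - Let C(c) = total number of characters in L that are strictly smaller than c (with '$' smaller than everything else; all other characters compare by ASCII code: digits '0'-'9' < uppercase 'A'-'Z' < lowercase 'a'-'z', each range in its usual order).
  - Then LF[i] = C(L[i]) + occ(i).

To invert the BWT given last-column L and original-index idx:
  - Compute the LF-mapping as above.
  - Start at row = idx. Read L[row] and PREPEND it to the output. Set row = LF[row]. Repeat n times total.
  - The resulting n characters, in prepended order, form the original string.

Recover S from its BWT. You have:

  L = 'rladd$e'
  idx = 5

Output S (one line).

LF mapping: 6 5 1 2 3 0 4
Walk LF starting at row 5, prepending L[row]:
  step 1: row=5, L[5]='$', prepend. Next row=LF[5]=0
  step 2: row=0, L[0]='r', prepend. Next row=LF[0]=6
  step 3: row=6, L[6]='e', prepend. Next row=LF[6]=4
  step 4: row=4, L[4]='d', prepend. Next row=LF[4]=3
  step 5: row=3, L[3]='d', prepend. Next row=LF[3]=2
  step 6: row=2, L[2]='a', prepend. Next row=LF[2]=1
  step 7: row=1, L[1]='l', prepend. Next row=LF[1]=5
Reversed output: ladder$

Answer: ladder$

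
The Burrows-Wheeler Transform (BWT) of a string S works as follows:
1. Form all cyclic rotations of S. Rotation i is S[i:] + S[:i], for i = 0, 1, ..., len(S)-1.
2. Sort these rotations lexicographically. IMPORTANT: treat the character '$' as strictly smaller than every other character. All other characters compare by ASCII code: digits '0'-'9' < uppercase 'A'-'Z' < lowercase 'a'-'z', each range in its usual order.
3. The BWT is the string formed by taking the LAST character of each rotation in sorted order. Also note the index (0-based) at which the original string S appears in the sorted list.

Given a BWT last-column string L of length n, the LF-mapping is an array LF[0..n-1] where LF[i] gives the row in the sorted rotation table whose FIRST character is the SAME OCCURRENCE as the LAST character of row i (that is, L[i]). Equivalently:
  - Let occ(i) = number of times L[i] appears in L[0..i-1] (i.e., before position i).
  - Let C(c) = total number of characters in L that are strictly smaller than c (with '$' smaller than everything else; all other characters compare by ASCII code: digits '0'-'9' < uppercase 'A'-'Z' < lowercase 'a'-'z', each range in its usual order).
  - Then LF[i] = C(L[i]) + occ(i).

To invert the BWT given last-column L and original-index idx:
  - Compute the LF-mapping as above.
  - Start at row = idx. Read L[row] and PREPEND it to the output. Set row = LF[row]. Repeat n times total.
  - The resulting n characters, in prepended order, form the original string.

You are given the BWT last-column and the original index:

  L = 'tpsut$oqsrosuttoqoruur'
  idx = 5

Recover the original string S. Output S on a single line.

Answer: poqqtssoruuusrruotott$

Derivation:
LF mapping: 14 5 11 18 15 0 1 6 12 8 2 13 19 16 17 3 7 4 9 20 21 10
Walk LF starting at row 5, prepending L[row]:
  step 1: row=5, L[5]='$', prepend. Next row=LF[5]=0
  step 2: row=0, L[0]='t', prepend. Next row=LF[0]=14
  step 3: row=14, L[14]='t', prepend. Next row=LF[14]=17
  step 4: row=17, L[17]='o', prepend. Next row=LF[17]=4
  step 5: row=4, L[4]='t', prepend. Next row=LF[4]=15
  step 6: row=15, L[15]='o', prepend. Next row=LF[15]=3
  step 7: row=3, L[3]='u', prepend. Next row=LF[3]=18
  step 8: row=18, L[18]='r', prepend. Next row=LF[18]=9
  step 9: row=9, L[9]='r', prepend. Next row=LF[9]=8
  step 10: row=8, L[8]='s', prepend. Next row=LF[8]=12
  step 11: row=12, L[12]='u', prepend. Next row=LF[12]=19
  step 12: row=19, L[19]='u', prepend. Next row=LF[19]=20
  step 13: row=20, L[20]='u', prepend. Next row=LF[20]=21
  step 14: row=21, L[21]='r', prepend. Next row=LF[21]=10
  step 15: row=10, L[10]='o', prepend. Next row=LF[10]=2
  step 16: row=2, L[2]='s', prepend. Next row=LF[2]=11
  step 17: row=11, L[11]='s', prepend. Next row=LF[11]=13
  step 18: row=13, L[13]='t', prepend. Next row=LF[13]=16
  step 19: row=16, L[16]='q', prepend. Next row=LF[16]=7
  step 20: row=7, L[7]='q', prepend. Next row=LF[7]=6
  step 21: row=6, L[6]='o', prepend. Next row=LF[6]=1
  step 22: row=1, L[1]='p', prepend. Next row=LF[1]=5
Reversed output: poqqtssoruuusrruotott$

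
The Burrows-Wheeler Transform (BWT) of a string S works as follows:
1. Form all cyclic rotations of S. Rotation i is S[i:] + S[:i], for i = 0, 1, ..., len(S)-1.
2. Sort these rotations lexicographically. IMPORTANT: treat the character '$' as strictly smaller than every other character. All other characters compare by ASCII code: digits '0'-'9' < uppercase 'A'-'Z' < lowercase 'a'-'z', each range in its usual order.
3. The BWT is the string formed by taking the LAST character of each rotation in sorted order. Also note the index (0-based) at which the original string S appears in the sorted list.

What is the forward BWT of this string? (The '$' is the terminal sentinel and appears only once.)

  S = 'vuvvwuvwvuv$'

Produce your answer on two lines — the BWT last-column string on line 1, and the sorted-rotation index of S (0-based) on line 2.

All 12 rotations (rotation i = S[i:]+S[:i]):
  rot[0] = vuvvwuvwvuv$
  rot[1] = uvvwuvwvuv$v
  rot[2] = vvwuvwvuv$vu
  rot[3] = vwuvwvuv$vuv
  rot[4] = wuvwvuv$vuvv
  rot[5] = uvwvuv$vuvvw
  rot[6] = vwvuv$vuvvwu
  rot[7] = wvuv$vuvvwuv
  rot[8] = vuv$vuvvwuvw
  rot[9] = uv$vuvvwuvwv
  rot[10] = v$vuvvwuvwvu
  rot[11] = $vuvvwuvwvuv
Sorted (with $ < everything):
  sorted[0] = $vuvvwuvwvuv  (last char: 'v')
  sorted[1] = uv$vuvvwuvwv  (last char: 'v')
  sorted[2] = uvvwuvwvuv$v  (last char: 'v')
  sorted[3] = uvwvuv$vuvvw  (last char: 'w')
  sorted[4] = v$vuvvwuvwvu  (last char: 'u')
  sorted[5] = vuv$vuvvwuvw  (last char: 'w')
  sorted[6] = vuvvwuvwvuv$  (last char: '$')
  sorted[7] = vvwuvwvuv$vu  (last char: 'u')
  sorted[8] = vwuvwvuv$vuv  (last char: 'v')
  sorted[9] = vwvuv$vuvvwu  (last char: 'u')
  sorted[10] = wuvwvuv$vuvv  (last char: 'v')
  sorted[11] = wvuv$vuvvwuv  (last char: 'v')
Last column: vvvwuw$uvuvv
Original string S is at sorted index 6

Answer: vvvwuw$uvuvv
6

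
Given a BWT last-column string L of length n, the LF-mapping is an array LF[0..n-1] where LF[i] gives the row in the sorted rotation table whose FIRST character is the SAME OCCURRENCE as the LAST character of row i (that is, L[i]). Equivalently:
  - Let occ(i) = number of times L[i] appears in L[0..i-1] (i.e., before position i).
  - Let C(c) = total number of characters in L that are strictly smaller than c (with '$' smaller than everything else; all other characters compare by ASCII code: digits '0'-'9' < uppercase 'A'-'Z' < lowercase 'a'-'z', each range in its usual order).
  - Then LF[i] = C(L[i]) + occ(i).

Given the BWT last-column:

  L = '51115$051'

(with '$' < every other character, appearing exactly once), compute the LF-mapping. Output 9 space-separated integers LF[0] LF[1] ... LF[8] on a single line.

Char counts: '$':1, '0':1, '1':4, '5':3
C (first-col start): C('$')=0, C('0')=1, C('1')=2, C('5')=6
L[0]='5': occ=0, LF[0]=C('5')+0=6+0=6
L[1]='1': occ=0, LF[1]=C('1')+0=2+0=2
L[2]='1': occ=1, LF[2]=C('1')+1=2+1=3
L[3]='1': occ=2, LF[3]=C('1')+2=2+2=4
L[4]='5': occ=1, LF[4]=C('5')+1=6+1=7
L[5]='$': occ=0, LF[5]=C('$')+0=0+0=0
L[6]='0': occ=0, LF[6]=C('0')+0=1+0=1
L[7]='5': occ=2, LF[7]=C('5')+2=6+2=8
L[8]='1': occ=3, LF[8]=C('1')+3=2+3=5

Answer: 6 2 3 4 7 0 1 8 5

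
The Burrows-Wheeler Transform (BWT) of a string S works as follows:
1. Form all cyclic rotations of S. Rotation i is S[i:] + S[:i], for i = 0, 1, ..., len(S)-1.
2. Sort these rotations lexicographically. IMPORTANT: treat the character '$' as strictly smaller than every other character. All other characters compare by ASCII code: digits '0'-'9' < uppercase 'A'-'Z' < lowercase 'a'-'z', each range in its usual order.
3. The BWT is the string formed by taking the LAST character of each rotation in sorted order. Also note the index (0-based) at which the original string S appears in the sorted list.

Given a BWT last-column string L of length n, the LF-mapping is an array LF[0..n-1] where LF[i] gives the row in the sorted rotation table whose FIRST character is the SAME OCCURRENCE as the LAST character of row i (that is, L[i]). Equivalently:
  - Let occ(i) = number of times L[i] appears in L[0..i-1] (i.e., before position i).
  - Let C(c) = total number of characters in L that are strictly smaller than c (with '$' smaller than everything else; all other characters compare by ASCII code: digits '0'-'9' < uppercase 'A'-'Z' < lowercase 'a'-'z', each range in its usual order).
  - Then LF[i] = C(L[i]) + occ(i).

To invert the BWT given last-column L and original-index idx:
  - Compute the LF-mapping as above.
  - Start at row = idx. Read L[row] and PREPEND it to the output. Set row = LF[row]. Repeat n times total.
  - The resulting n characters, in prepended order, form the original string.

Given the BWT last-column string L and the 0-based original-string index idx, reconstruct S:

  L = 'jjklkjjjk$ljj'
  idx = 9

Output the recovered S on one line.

LF mapping: 1 2 8 11 9 3 4 5 10 0 12 6 7
Walk LF starting at row 9, prepending L[row]:
  step 1: row=9, L[9]='$', prepend. Next row=LF[9]=0
  step 2: row=0, L[0]='j', prepend. Next row=LF[0]=1
  step 3: row=1, L[1]='j', prepend. Next row=LF[1]=2
  step 4: row=2, L[2]='k', prepend. Next row=LF[2]=8
  step 5: row=8, L[8]='k', prepend. Next row=LF[8]=10
  step 6: row=10, L[10]='l', prepend. Next row=LF[10]=12
  step 7: row=12, L[12]='j', prepend. Next row=LF[12]=7
  step 8: row=7, L[7]='j', prepend. Next row=LF[7]=5
  step 9: row=5, L[5]='j', prepend. Next row=LF[5]=3
  step 10: row=3, L[3]='l', prepend. Next row=LF[3]=11
  step 11: row=11, L[11]='j', prepend. Next row=LF[11]=6
  step 12: row=6, L[6]='j', prepend. Next row=LF[6]=4
  step 13: row=4, L[4]='k', prepend. Next row=LF[4]=9
Reversed output: kjjljjjlkkjj$

Answer: kjjljjjlkkjj$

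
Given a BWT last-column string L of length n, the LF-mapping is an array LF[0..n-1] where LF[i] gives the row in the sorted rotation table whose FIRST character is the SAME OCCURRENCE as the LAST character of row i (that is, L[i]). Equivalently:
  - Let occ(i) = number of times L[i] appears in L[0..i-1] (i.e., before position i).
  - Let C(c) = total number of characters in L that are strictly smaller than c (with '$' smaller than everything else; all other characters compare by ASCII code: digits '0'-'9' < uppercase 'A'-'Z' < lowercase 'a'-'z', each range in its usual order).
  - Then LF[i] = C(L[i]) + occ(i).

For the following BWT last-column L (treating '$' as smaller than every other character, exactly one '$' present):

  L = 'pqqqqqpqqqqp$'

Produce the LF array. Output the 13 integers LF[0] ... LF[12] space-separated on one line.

Char counts: '$':1, 'p':3, 'q':9
C (first-col start): C('$')=0, C('p')=1, C('q')=4
L[0]='p': occ=0, LF[0]=C('p')+0=1+0=1
L[1]='q': occ=0, LF[1]=C('q')+0=4+0=4
L[2]='q': occ=1, LF[2]=C('q')+1=4+1=5
L[3]='q': occ=2, LF[3]=C('q')+2=4+2=6
L[4]='q': occ=3, LF[4]=C('q')+3=4+3=7
L[5]='q': occ=4, LF[5]=C('q')+4=4+4=8
L[6]='p': occ=1, LF[6]=C('p')+1=1+1=2
L[7]='q': occ=5, LF[7]=C('q')+5=4+5=9
L[8]='q': occ=6, LF[8]=C('q')+6=4+6=10
L[9]='q': occ=7, LF[9]=C('q')+7=4+7=11
L[10]='q': occ=8, LF[10]=C('q')+8=4+8=12
L[11]='p': occ=2, LF[11]=C('p')+2=1+2=3
L[12]='$': occ=0, LF[12]=C('$')+0=0+0=0

Answer: 1 4 5 6 7 8 2 9 10 11 12 3 0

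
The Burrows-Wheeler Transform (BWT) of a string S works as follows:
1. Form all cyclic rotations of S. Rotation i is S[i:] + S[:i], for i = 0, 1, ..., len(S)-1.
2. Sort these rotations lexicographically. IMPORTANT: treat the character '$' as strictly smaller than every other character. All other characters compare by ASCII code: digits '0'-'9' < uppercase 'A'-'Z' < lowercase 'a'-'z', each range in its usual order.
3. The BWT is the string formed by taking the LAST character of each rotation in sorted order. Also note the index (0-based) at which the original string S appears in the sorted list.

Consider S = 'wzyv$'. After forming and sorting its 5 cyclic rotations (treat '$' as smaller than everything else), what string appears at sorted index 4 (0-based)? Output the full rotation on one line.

Answer: zyv$w

Derivation:
All 5 rotations (rotation i = S[i:]+S[:i]):
  rot[0] = wzyv$
  rot[1] = zyv$w
  rot[2] = yv$wz
  rot[3] = v$wzy
  rot[4] = $wzyv
Sorted (with $ < everything):
  sorted[0] = $wzyv
  sorted[1] = v$wzy
  sorted[2] = wzyv$
  sorted[3] = yv$wz
  sorted[4] = zyv$w
sorted[4] = zyv$w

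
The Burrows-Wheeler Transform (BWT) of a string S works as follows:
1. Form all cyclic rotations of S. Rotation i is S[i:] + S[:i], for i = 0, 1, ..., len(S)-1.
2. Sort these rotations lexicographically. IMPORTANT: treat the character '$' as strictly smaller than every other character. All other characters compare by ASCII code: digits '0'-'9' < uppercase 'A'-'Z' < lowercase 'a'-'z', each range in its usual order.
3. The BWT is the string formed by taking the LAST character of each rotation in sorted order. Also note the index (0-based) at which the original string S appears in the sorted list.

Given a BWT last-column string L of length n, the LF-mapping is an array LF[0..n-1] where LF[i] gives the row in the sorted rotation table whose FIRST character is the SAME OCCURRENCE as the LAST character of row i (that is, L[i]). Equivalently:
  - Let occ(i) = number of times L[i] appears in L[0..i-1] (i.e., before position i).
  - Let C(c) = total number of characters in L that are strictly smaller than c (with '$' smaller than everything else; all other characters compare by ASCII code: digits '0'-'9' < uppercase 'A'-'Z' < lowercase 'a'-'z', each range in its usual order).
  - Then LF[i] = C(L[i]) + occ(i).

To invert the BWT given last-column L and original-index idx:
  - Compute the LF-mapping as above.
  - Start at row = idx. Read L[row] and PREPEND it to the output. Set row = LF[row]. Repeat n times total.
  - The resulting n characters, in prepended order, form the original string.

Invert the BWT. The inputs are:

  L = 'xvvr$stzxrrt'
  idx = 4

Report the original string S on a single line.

Answer: sttzvrrxvrx$

Derivation:
LF mapping: 9 7 8 1 0 4 5 11 10 2 3 6
Walk LF starting at row 4, prepending L[row]:
  step 1: row=4, L[4]='$', prepend. Next row=LF[4]=0
  step 2: row=0, L[0]='x', prepend. Next row=LF[0]=9
  step 3: row=9, L[9]='r', prepend. Next row=LF[9]=2
  step 4: row=2, L[2]='v', prepend. Next row=LF[2]=8
  step 5: row=8, L[8]='x', prepend. Next row=LF[8]=10
  step 6: row=10, L[10]='r', prepend. Next row=LF[10]=3
  step 7: row=3, L[3]='r', prepend. Next row=LF[3]=1
  step 8: row=1, L[1]='v', prepend. Next row=LF[1]=7
  step 9: row=7, L[7]='z', prepend. Next row=LF[7]=11
  step 10: row=11, L[11]='t', prepend. Next row=LF[11]=6
  step 11: row=6, L[6]='t', prepend. Next row=LF[6]=5
  step 12: row=5, L[5]='s', prepend. Next row=LF[5]=4
Reversed output: sttzvrrxvrx$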